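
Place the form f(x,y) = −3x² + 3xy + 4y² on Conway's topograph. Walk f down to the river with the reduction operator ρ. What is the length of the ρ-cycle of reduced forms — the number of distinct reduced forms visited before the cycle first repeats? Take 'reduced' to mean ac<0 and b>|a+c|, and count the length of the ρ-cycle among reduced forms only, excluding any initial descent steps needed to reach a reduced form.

D = 57, ⌊√D⌋ = 7
river: ρ → (4,5,-2)
river: ρ → (-2,7,1)
river: ρ → (1,7,-2)
river: ρ → (-2,5,4)
river: ρ → (4,3,-3)
river: ρ → (-3,3,4)
ρ-cycle length = 6 (tail of 0 descent steps not counted)

6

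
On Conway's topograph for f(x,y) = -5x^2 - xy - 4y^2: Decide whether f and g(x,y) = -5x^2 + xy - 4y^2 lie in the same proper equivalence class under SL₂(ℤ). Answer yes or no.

D₁ = -79, D₂ = -79
f is negative-definite; reduce −f:
−f: flip: (5,1,4)→(4,-1,5)
−f: reduced (well bottom): (4,-1,5) with a≤c, −a<b≤a
flip sign back: reduced form of f is (-4,1,-5)
g is negative-definite; reduce −g:
−g: flip: (5,-1,4)→(4,1,5)
−g: reduced (well bottom): (4,1,5) with a≤c, −a<b≤a
flip sign back: reduced form of g is (-4,-1,-5)
reduced forms (-4, 1, -5) vs (-4, -1, -5) ⇒ inequivalent

no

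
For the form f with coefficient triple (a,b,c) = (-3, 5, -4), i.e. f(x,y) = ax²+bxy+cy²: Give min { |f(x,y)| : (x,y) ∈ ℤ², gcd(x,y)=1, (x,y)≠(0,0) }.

translate: b→1 (≡-5 mod 6), so (3,-5,4)→(3,1,2)
flip: (3,1,2)→(2,-1,3)
reduced (well bottom): (2,-1,3) with a≤c, −a<b≤a
well minimum |f| = |-2| = 2 (negative-definite)

2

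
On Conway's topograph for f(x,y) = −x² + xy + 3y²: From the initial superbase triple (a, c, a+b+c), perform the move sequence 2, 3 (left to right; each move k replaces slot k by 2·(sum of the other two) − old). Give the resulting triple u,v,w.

start (-1,3,3) = (f(1,0),f(0,1),f(1,1))
replace slot 2: 2·((-1)+3) − 3 = 1 → (-1,1,3)
replace slot 3: 2·((-1)+1) − 3 = -3 → (-1,1,-3)

-1,1,-3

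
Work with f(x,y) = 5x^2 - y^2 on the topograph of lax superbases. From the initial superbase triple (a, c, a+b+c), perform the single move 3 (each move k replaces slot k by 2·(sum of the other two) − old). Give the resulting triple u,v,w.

start (5,-1,4) = (f(1,0),f(0,1),f(1,1))
replace slot 3: 2·(5+(-1)) − 4 = 4 → (5,-1,4)

5,-1,4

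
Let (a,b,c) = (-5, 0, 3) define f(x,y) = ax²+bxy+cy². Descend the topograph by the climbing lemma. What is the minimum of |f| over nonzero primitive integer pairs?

descent: ρ → (3,6,-2)  [lands on river]
river: ρ → (-2,6,3)
closes: descent 1, river 2
min |a| on river = 2

2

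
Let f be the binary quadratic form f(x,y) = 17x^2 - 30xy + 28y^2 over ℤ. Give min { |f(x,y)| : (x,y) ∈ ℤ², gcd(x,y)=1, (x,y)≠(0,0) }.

translate: b→4 (≡-30 mod 34), so (17,-30,28)→(17,4,15)
flip: (17,4,15)→(15,-4,17)
reduced (well bottom): (15,-4,17) with a≤c, −a<b≤a
well minimum = a = 15

15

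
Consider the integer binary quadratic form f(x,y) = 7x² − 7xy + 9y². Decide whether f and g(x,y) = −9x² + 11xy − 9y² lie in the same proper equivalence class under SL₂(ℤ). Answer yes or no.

D₁ = -203, D₂ = -203
f: translate: b→7 (≡-7 mod 14), so (7,-7,9)→(7,7,9)
f: reduced (well bottom): (7,7,9) with a≤c, −a<b≤a
g is negative-definite; reduce −g:
−g: translate: b→7 (≡-11 mod 18), so (9,-11,9)→(9,7,7)
−g: flip: (9,7,7)→(7,-7,9)
−g: translate: b→7 (≡-7 mod 14), so (7,-7,9)→(7,7,9)
−g: reduced (well bottom): (7,7,9) with a≤c, −a<b≤a
flip sign back: reduced form of g is (-7,-7,-9)
reduced forms (7, 7, 9) vs (-7, -7, -9) ⇒ inequivalent

no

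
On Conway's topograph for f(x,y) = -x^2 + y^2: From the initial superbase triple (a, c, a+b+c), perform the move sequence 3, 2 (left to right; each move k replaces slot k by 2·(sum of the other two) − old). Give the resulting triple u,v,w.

start (-1,1,0) = (f(1,0),f(0,1),f(1,1))
replace slot 3: 2·((-1)+1) − 0 = 0 → (-1,1,0)
replace slot 2: 2·((-1)+0) − 1 = -3 → (-1,-3,0)

-1,-3,0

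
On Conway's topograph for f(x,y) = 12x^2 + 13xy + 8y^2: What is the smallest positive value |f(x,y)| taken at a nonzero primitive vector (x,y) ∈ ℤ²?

translate: b→-11 (≡13 mod 24), so (12,13,8)→(12,-11,7)
flip: (12,-11,7)→(7,11,12)
translate: b→-3 (≡11 mod 14), so (7,11,12)→(7,-3,8)
reduced (well bottom): (7,-3,8) with a≤c, −a<b≤a
well minimum = a = 7

7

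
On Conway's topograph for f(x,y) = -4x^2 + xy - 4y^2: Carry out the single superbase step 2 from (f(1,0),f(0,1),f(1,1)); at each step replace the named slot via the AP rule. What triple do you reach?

start (-4,-4,-7) = (f(1,0),f(0,1),f(1,1))
replace slot 2: 2·((-4)+(-7)) − (-4) = -18 → (-4,-18,-7)

-4,-18,-7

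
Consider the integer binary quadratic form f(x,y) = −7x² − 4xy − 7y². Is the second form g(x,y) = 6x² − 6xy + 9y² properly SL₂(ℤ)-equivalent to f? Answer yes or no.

D₁ = -180, D₂ = -180
f is negative-definite; reduce −f:
−f: reduced (well bottom): (7,4,7) with a≤c, −a<b≤a
flip sign back: reduced form of f is (-7,-4,-7)
g: translate: b→6 (≡-6 mod 12), so (6,-6,9)→(6,6,9)
g: reduced (well bottom): (6,6,9) with a≤c, −a<b≤a
reduced forms (-7, -4, -7) vs (6, 6, 9) ⇒ inequivalent

no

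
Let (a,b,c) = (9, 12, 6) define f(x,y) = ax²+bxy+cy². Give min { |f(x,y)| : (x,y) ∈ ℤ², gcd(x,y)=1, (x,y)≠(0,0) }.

translate: b→-6 (≡12 mod 18), so (9,12,6)→(9,-6,3)
flip: (9,-6,3)→(3,6,9)
translate: b→0 (≡6 mod 6), so (3,6,9)→(3,0,6)
reduced (well bottom): (3,0,6) with a≤c, −a<b≤a
well minimum = a = 3

3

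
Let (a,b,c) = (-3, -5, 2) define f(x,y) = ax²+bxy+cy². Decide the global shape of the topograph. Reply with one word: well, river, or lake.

D = b²−4ac = (-5)² − 4·(-3)·2 = 49
D = 7² is a perfect square ⇒ form factors over ℤ ⇒ lakes

lake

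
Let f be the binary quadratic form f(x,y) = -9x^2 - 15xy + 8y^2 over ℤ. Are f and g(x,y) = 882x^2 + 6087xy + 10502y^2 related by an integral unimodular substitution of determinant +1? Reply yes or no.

D₁ = 513, D₂ = 513
river cycle of f (length 16): (8, 15, -9), (-9, 21, 2), (2, 19, -19), (-19, 19, 2), (2, 21, -9), (-9, 15, 8), (8, 17, -7), (-7, 11, 14), (14, 17, -4), (-4, 15, 18), … (6 more)
river cycle of g (length 16): (8, 15, -9), (-9, 21, 2), (2, 19, -19), (-19, 19, 2), (2, 21, -9), (-9, 15, 8), (8, 17, -7), (-7, 11, 14), (14, 17, -4), (-4, 15, 18), … (6 more)
cycles coincide ⇒ equivalent

yes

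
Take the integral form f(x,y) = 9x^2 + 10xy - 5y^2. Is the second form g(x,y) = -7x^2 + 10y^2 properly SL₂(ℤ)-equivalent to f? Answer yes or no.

D₁ = 280, D₂ = 280
river cycle of f (length 6): (-5, 10, 9), (9, 8, -6), (-6, 16, 1), (1, 16, -6), (-6, 8, 9), (9, 10, -5)
river cycle of g (length 4): (-7, 14, 3), (3, 16, -2), (-2, 16, 3), (3, 14, -7)
cycles differ ⇒ inequivalent

no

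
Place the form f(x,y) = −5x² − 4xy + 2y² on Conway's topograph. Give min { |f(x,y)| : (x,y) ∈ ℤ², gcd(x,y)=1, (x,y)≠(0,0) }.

descent: ρ → (2,4,-5)  [lands on river]
river: ρ → (-5,6,1)
river: ρ → (1,6,-5)
river: ρ → (-5,4,2)
closes: descent 1, river 4
min |a| on river = 1

1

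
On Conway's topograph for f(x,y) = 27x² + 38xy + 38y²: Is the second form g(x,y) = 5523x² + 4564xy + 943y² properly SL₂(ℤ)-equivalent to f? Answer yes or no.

D₁ = -2660, D₂ = -2660
f: translate: b→-16 (≡38 mod 54), so (27,38,38)→(27,-16,27)
f: flip: (27,-16,27)→(27,16,27)
f: reduced (well bottom): (27,16,27) with a≤c, −a<b≤a
g: flip: (5523,4564,943)→(943,-4564,5523)
g: translate: b→-792 (≡-4564 mod 1886), so (943,-4564,5523)→(943,-792,167)
g: flip: (943,-792,167)→(167,792,943)
g: translate: b→124 (≡792 mod 334), so (167,792,943)→(167,124,27)
g: flip: (167,124,27)→(27,-124,167)
g: translate: b→-16 (≡-124 mod 54), so (27,-124,167)→(27,-16,27)
g: flip: (27,-16,27)→(27,16,27)
g: reduced (well bottom): (27,16,27) with a≤c, −a<b≤a
reduced forms (27, 16, 27) vs (27, 16, 27) ⇒ equivalent

yes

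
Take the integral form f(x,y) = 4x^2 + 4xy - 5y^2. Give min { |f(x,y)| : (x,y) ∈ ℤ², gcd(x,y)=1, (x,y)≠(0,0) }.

river: ρ → (-5,6,3)
river: ρ → (3,6,-5)
river: ρ → (-5,4,4)
river: ρ → (4,4,-5)
closes: descent 0, river 4
min |a| on river = 3

3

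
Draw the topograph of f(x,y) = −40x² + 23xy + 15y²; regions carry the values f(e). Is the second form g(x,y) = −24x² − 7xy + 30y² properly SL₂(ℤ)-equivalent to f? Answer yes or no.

D₁ = 2929, D₂ = 2929
river cycle of f (length 78): (15, 37, -26), (-26, 15, 26), (26, 37, -15), (-15, 53, 2), (2, 51, -41), (-41, 31, 12), (12, 41, -26), (-26, 11, 27), (27, 43, -10), (-10, 37, 39), … (68 more)
river cycle of g (length 90): (30, 7, -24), (-24, 41, 13), (13, 37, -30), (-30, 23, 20), (20, 17, -33), (-33, 49, 4), (4, 47, -45), (-45, 43, 6), (6, 53, -5), (-5, 47, 36), … (80 more)
cycles differ ⇒ inequivalent

no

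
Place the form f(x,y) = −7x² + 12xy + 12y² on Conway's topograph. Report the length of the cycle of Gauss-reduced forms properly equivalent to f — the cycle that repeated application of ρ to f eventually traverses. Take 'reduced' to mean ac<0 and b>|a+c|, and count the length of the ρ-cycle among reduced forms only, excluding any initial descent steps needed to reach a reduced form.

D = 480, ⌊√D⌋ = 21
river: ρ → (12,12,-7)
river: ρ → (-7,16,8)
river: ρ → (8,16,-7)
river: ρ → (-7,12,12)
ρ-cycle length = 4 (tail of 0 descent steps not counted)

4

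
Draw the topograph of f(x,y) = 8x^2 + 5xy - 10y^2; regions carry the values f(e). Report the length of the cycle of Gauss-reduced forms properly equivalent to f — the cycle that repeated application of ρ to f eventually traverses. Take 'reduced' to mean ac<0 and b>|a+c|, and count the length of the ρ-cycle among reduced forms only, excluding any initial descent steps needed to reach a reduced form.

D = 345, ⌊√D⌋ = 18
river: ρ → (-10,15,3)
river: ρ → (3,15,-10)
river: ρ → (-10,5,8)
river: ρ → (8,11,-7)
river: ρ → (-7,17,2)
river: ρ → (2,15,-15)
river: ρ → (-15,15,2)
river: ρ → (2,17,-7)
river: ρ → (-7,11,8)
river: ρ → (8,5,-10)
ρ-cycle length = 10 (tail of 0 descent steps not counted)

10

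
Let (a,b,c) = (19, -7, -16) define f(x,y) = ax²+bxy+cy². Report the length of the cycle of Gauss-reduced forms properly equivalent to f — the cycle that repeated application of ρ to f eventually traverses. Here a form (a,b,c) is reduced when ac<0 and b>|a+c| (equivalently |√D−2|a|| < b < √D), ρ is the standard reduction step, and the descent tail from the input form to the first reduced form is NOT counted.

D = 1265, ⌊√D⌋ = 35
descent: ρ → (-16,7,19)  [lands on river]
river: ρ → (19,31,-4)
river: ρ → (-4,33,11)
river: ρ → (11,33,-4)
river: ρ → (-4,31,19)
river: ρ → (19,7,-16)
river: ρ → (-16,25,10)
river: ρ → (10,35,-1)
river: ρ → (-1,35,10)
river: ρ → (10,25,-16)
ρ-cycle length = 10 (tail of 1 descent step not counted)

10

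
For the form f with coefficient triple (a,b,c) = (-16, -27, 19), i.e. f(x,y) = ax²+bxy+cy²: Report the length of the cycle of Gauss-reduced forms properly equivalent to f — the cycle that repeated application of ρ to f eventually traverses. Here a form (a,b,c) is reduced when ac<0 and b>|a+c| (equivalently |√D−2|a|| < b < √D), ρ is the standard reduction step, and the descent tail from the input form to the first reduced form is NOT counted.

D = 1945, ⌊√D⌋ = 44
descent: ρ → (19,27,-16)  [lands on river]
river: ρ → (-16,37,9)
river: ρ → (9,35,-20)
river: ρ → (-20,5,24)
river: ρ → (24,43,-1)
river: ρ → (-1,43,24)
river: ρ → (24,5,-20)
river: ρ → (-20,35,9)
river: ρ → (9,37,-16)
river: ρ → (-16,27,19)
river: ρ → (19,11,-24)
river: ρ → (-24,37,6)
river: ρ → (6,35,-30)
river: ρ → (-30,25,11)
river: ρ → (11,41,-6)
river: ρ → (-6,43,4)
river: ρ → (4,37,-36)
river: ρ → (-36,35,5)
river: ρ → (5,35,-36)
river: ρ → (-36,37,4)
river: ρ → (4,43,-6)
river: ρ → (-6,41,11)
river: ρ → (11,25,-30)
river: ρ → (-30,35,6)
river: ρ → (6,37,-24)
river: ρ → (-24,11,19)
ρ-cycle length = 26 (tail of 1 descent step not counted)

26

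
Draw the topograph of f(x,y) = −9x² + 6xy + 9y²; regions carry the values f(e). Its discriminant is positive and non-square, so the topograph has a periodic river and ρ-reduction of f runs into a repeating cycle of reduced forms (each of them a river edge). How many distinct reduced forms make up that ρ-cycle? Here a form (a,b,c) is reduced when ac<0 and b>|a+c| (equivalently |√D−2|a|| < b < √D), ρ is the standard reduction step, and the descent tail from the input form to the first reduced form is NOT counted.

D = 360, ⌊√D⌋ = 18
river: ρ → (9,12,-6)
river: ρ → (-6,12,9)
river: ρ → (9,6,-9)
river: ρ → (-9,12,6)
river: ρ → (6,12,-9)
river: ρ → (-9,6,9)
ρ-cycle length = 6 (tail of 0 descent steps not counted)

6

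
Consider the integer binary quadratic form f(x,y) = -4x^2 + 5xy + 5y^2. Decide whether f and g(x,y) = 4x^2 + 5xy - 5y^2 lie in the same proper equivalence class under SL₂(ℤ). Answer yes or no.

D₁ = 105, D₂ = 105
river cycle of f (length 6): (5, 5, -4), (-4, 3, 6), (6, 9, -1), (-1, 9, 6), (6, 3, -4), (-4, 5, 5)
river cycle of g (length 6): (-5, 5, 4), (4, 3, -6), (-6, 9, 1), (1, 9, -6), (-6, 3, 4), (4, 5, -5)
cycles differ ⇒ inequivalent

no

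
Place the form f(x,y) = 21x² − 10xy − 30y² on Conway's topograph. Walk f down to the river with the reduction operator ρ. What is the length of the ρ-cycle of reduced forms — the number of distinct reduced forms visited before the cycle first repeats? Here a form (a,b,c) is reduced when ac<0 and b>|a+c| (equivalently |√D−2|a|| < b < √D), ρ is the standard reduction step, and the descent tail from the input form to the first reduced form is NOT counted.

D = 2620, ⌊√D⌋ = 51
descent: ρ → (-30,10,21)  [lands on river]
river: ρ → (21,32,-19)
river: ρ → (-19,44,9)
river: ρ → (9,46,-14)
river: ρ → (-14,38,21)
river: ρ → (21,46,-6)
river: ρ → (-6,50,5)
river: ρ → (5,50,-6)
river: ρ → (-6,46,21)
river: ρ → (21,38,-14)
river: ρ → (-14,46,9)
river: ρ → (9,44,-19)
river: ρ → (-19,32,21)
river: ρ → (21,10,-30)
river: ρ → (-30,50,1)
river: ρ → (1,50,-30)
ρ-cycle length = 16 (tail of 1 descent step not counted)

16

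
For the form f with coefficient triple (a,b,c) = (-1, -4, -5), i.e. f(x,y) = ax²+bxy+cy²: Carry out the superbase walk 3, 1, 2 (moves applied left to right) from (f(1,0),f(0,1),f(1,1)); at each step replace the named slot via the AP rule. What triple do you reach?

start (-1,-5,-10) = (f(1,0),f(0,1),f(1,1))
replace slot 3: 2·((-1)+(-5)) − (-10) = -2 → (-1,-5,-2)
replace slot 1: 2·((-5)+(-2)) − (-1) = -13 → (-13,-5,-2)
replace slot 2: 2·((-13)+(-2)) − (-5) = -25 → (-13,-25,-2)

-13,-25,-2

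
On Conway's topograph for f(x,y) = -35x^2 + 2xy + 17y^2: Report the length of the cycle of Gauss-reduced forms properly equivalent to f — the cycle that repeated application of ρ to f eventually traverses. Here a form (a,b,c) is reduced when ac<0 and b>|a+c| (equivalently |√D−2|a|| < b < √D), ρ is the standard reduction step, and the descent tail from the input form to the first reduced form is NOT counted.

D = 2384, ⌊√D⌋ = 48
descent: ρ → (17,32,-20)  [lands on river]
river: ρ → (-20,48,1)
river: ρ → (1,48,-20)
river: ρ → (-20,32,17)
river: ρ → (17,36,-16)
river: ρ → (-16,28,25)
river: ρ → (25,22,-19)
river: ρ → (-19,16,28)
river: ρ → (28,40,-7)
river: ρ → (-7,44,16)
river: ρ → (16,20,-31)
river: ρ → (-31,42,5)
river: ρ → (5,48,-4)
river: ρ → (-4,48,5)
river: ρ → (5,42,-31)
river: ρ → (-31,20,16)
river: ρ → (16,44,-7)
river: ρ → (-7,40,28)
river: ρ → (28,16,-19)
river: ρ → (-19,22,25)
river: ρ → (25,28,-16)
river: ρ → (-16,36,17)
ρ-cycle length = 22 (tail of 1 descent step not counted)

22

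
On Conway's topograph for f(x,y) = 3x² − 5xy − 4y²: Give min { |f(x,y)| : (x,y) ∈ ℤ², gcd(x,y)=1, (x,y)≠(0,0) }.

descent: ρ → (-4,5,3)  [lands on river]
river: ρ → (3,7,-2)
river: ρ → (-2,5,6)
river: ρ → (6,7,-1)
river: ρ → (-1,7,6)
river: ρ → (6,5,-2)
river: ρ → (-2,7,3)
river: ρ → (3,5,-4)
river: ρ → (-4,3,4)
river: ρ → (4,5,-3)
river: ρ → (-3,7,2)
river: ρ → (2,5,-6)
river: ρ → (-6,7,1)
river: ρ → (1,7,-6)
river: ρ → (-6,5,2)
river: ρ → (2,7,-3)
river: ρ → (-3,5,4)
river: ρ → (4,3,-4)
closes: descent 1, river 18
min |a| on river = 1

1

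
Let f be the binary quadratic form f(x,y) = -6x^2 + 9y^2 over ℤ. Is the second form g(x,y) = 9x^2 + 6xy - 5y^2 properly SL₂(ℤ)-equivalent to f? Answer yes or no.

D₁ = 216, D₂ = 216
river cycle of f (length 2): (-6, 12, 3), (3, 12, -6)
river cycle of g (length 6): (-5, 14, 1), (1, 14, -5), (-5, 6, 9), (9, 12, -2), (-2, 12, 9), (9, 6, -5)
cycles differ ⇒ inequivalent

no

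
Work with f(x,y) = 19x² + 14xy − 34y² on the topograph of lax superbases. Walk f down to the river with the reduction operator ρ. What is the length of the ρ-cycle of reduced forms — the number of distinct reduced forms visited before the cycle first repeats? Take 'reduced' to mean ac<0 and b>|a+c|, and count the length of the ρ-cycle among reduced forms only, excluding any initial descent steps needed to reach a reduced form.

D = 2780, ⌊√D⌋ = 52
descent: ρ → (-34,-14,19)
descent: ρ → (19,52,-1)  [lands on river]
river: ρ → (-1,52,19)
river: ρ → (19,24,-29)
river: ρ → (-29,34,14)
river: ρ → (14,50,-5)
river: ρ → (-5,50,14)
river: ρ → (14,34,-29)
river: ρ → (-29,24,19)
ρ-cycle length = 8 (tail of 2 descent steps not counted)

8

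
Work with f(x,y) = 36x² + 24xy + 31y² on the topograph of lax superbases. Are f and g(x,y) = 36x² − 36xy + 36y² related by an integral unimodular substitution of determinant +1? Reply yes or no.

D₁ = -3888, D₂ = -3888
f: flip: (36,24,31)→(31,-24,36)
f: reduced (well bottom): (31,-24,36) with a≤c, −a<b≤a
g: translate: b→36 (≡-36 mod 72), so (36,-36,36)→(36,36,36)
g: reduced (well bottom): (36,36,36) with a≤c, −a<b≤a
reduced forms (31, -24, 36) vs (36, 36, 36) ⇒ inequivalent

no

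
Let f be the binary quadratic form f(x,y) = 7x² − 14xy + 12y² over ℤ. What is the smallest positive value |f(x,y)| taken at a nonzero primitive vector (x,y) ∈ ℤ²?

translate: b→0 (≡-14 mod 14), so (7,-14,12)→(7,0,5)
flip: (7,0,5)→(5,0,7)
reduced (well bottom): (5,0,7) with a≤c, −a<b≤a
well minimum = a = 5

5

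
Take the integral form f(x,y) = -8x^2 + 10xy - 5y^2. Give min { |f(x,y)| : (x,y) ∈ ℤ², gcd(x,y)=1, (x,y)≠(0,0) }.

translate: b→6 (≡-10 mod 16), so (8,-10,5)→(8,6,3)
flip: (8,6,3)→(3,-6,8)
translate: b→0 (≡-6 mod 6), so (3,-6,8)→(3,0,5)
reduced (well bottom): (3,0,5) with a≤c, −a<b≤a
well minimum |f| = |-3| = 3 (negative-definite)

3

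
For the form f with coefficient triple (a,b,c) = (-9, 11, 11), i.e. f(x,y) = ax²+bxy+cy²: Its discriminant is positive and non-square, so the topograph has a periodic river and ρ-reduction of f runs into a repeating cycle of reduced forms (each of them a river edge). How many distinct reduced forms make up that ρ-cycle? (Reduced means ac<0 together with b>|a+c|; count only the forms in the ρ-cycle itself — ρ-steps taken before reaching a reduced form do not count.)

D = 517, ⌊√D⌋ = 22
river: ρ → (11,11,-9)
river: ρ → (-9,7,13)
river: ρ → (13,19,-3)
river: ρ → (-3,17,19)
river: ρ → (19,21,-1)
river: ρ → (-1,21,19)
river: ρ → (19,17,-3)
river: ρ → (-3,19,13)
river: ρ → (13,7,-9)
river: ρ → (-9,11,11)
ρ-cycle length = 10 (tail of 0 descent steps not counted)

10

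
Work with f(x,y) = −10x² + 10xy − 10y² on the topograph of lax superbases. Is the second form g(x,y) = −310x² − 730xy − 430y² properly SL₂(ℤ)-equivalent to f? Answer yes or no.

D₁ = -300, D₂ = -300
f is negative-definite; reduce −f:
−f: translate: b→10 (≡-10 mod 20), so (10,-10,10)→(10,10,10)
−f: reduced (well bottom): (10,10,10) with a≤c, −a<b≤a
flip sign back: reduced form of f is (-10,-10,-10)
g is negative-definite; reduce −g:
−g: translate: b→110 (≡730 mod 620), so (310,730,430)→(310,110,10)
−g: flip: (310,110,10)→(10,-110,310)
−g: translate: b→10 (≡-110 mod 20), so (10,-110,310)→(10,10,10)
−g: reduced (well bottom): (10,10,10) with a≤c, −a<b≤a
flip sign back: reduced form of g is (-10,-10,-10)
reduced forms (-10, -10, -10) vs (-10, -10, -10) ⇒ equivalent

yes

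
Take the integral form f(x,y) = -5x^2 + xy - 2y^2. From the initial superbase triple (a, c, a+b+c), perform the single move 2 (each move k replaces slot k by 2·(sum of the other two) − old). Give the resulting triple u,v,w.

start (-5,-2,-6) = (f(1,0),f(0,1),f(1,1))
replace slot 2: 2·((-5)+(-6)) − (-2) = -20 → (-5,-20,-6)

-5,-20,-6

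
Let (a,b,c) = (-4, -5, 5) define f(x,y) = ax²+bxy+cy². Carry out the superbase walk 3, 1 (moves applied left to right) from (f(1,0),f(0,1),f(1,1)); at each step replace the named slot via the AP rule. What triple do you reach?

start (-4,5,-4) = (f(1,0),f(0,1),f(1,1))
replace slot 3: 2·((-4)+5) − (-4) = 6 → (-4,5,6)
replace slot 1: 2·(5+6) − (-4) = 26 → (26,5,6)

26,5,6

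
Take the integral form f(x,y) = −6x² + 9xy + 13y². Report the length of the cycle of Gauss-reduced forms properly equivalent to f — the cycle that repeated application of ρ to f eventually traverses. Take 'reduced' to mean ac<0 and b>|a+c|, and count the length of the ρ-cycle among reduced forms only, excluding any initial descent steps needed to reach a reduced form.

D = 393, ⌊√D⌋ = 19
river: ρ → (13,17,-2)
river: ρ → (-2,19,4)
river: ρ → (4,13,-14)
river: ρ → (-14,15,3)
river: ρ → (3,15,-14)
river: ρ → (-14,13,4)
river: ρ → (4,19,-2)
river: ρ → (-2,17,13)
river: ρ → (13,9,-6)
river: ρ → (-6,15,7)
river: ρ → (7,13,-8)
river: ρ → (-8,19,1)
river: ρ → (1,19,-8)
river: ρ → (-8,13,7)
river: ρ → (7,15,-6)
river: ρ → (-6,9,13)
ρ-cycle length = 16 (tail of 0 descent steps not counted)

16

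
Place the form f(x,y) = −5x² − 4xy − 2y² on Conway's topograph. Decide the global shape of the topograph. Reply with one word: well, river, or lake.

D = b²−4ac = (-4)² − 4·(-5)·(-2) = -24
D < 0 ⇒ definite ⇒ every region one sign ⇒ single well

well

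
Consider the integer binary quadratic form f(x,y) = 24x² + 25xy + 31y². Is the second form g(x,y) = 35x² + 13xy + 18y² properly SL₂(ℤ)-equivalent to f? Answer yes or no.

D₁ = -2351, D₂ = -2351
f: translate: b→-23 (≡25 mod 48), so (24,25,31)→(24,-23,30)
f: reduced (well bottom): (24,-23,30) with a≤c, −a<b≤a
g: flip: (35,13,18)→(18,-13,35)
g: reduced (well bottom): (18,-13,35) with a≤c, −a<b≤a
reduced forms (24, -23, 30) vs (18, -13, 35) ⇒ inequivalent

no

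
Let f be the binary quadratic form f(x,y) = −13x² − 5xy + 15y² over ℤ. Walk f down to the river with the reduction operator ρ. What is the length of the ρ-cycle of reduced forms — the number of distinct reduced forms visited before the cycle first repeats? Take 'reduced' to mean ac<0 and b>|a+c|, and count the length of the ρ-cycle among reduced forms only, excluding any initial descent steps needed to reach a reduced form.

D = 805, ⌊√D⌋ = 28
descent: ρ → (15,5,-13)  [lands on river]
river: ρ → (-13,21,7)
river: ρ → (7,21,-13)
river: ρ → (-13,5,15)
river: ρ → (15,25,-3)
river: ρ → (-3,23,23)
river: ρ → (23,23,-3)
river: ρ → (-3,25,15)
ρ-cycle length = 8 (tail of 1 descent step not counted)

8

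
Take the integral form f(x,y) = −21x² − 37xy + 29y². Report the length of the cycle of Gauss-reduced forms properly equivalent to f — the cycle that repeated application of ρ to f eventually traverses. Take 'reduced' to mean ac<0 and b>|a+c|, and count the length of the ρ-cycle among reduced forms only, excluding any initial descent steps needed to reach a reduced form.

D = 3805, ⌊√D⌋ = 61
descent: ρ → (29,37,-21)  [lands on river]
river: ρ → (-21,47,19)
river: ρ → (19,29,-39)
river: ρ → (-39,49,9)
river: ρ → (9,59,-9)
river: ρ → (-9,49,39)
river: ρ → (39,29,-19)
river: ρ → (-19,47,21)
river: ρ → (21,37,-29)
river: ρ → (-29,21,29)
ρ-cycle length = 10 (tail of 1 descent step not counted)

10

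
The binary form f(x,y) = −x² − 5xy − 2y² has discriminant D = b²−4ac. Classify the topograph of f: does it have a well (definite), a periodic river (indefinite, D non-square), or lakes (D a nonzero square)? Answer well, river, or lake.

D = b²−4ac = (-5)² − 4·(-1)·(-2) = 17
D > 0 non-square ⇒ indefinite ⇒ periodic river

river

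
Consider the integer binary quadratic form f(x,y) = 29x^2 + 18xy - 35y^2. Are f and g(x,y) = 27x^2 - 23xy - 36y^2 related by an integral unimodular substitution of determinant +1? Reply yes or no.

D₁ = 4384, D₂ = 4417
discriminants differ ⇒ not SL₂(ℤ)-equivalent

no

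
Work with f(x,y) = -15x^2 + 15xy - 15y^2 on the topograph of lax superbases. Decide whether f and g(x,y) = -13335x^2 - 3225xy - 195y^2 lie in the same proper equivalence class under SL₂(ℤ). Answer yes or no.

D₁ = -675, D₂ = -675
f is negative-definite; reduce −f:
−f: translate: b→15 (≡-15 mod 30), so (15,-15,15)→(15,15,15)
−f: reduced (well bottom): (15,15,15) with a≤c, −a<b≤a
flip sign back: reduced form of f is (-15,-15,-15)
g is negative-definite; reduce −g:
−g: flip: (13335,3225,195)→(195,-3225,13335)
−g: translate: b→-105 (≡-3225 mod 390), so (195,-3225,13335)→(195,-105,15)
−g: flip: (195,-105,15)→(15,105,195)
−g: translate: b→15 (≡105 mod 30), so (15,105,195)→(15,15,15)
−g: reduced (well bottom): (15,15,15) with a≤c, −a<b≤a
flip sign back: reduced form of g is (-15,-15,-15)
reduced forms (-15, -15, -15) vs (-15, -15, -15) ⇒ equivalent

yes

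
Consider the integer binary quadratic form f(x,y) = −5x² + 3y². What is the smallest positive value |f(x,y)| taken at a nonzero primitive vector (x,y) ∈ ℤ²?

descent: ρ → (3,6,-2)  [lands on river]
river: ρ → (-2,6,3)
closes: descent 1, river 2
min |a| on river = 2

2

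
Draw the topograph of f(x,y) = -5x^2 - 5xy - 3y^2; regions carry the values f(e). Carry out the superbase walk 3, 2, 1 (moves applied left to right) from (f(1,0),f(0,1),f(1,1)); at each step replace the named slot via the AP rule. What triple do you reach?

start (-5,-3,-13) = (f(1,0),f(0,1),f(1,1))
replace slot 3: 2·((-5)+(-3)) − (-13) = -3 → (-5,-3,-3)
replace slot 2: 2·((-5)+(-3)) − (-3) = -13 → (-5,-13,-3)
replace slot 1: 2·((-13)+(-3)) − (-5) = -27 → (-27,-13,-3)

-27,-13,-3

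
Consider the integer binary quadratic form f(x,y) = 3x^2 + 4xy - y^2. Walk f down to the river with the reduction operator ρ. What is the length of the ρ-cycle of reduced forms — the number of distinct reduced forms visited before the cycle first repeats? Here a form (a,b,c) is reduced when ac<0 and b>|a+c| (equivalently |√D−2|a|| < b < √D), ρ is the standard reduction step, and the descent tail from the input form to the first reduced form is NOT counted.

D = 28, ⌊√D⌋ = 5
river: ρ → (-1,4,3)
river: ρ → (3,2,-2)
river: ρ → (-2,2,3)
river: ρ → (3,4,-1)
ρ-cycle length = 4 (tail of 0 descent steps not counted)

4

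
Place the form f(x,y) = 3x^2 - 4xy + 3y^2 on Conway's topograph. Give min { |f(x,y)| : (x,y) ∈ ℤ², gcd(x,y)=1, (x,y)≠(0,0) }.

translate: b→2 (≡-4 mod 6), so (3,-4,3)→(3,2,2)
flip: (3,2,2)→(2,-2,3)
translate: b→2 (≡-2 mod 4), so (2,-2,3)→(2,2,3)
reduced (well bottom): (2,2,3) with a≤c, −a<b≤a
well minimum = a = 2

2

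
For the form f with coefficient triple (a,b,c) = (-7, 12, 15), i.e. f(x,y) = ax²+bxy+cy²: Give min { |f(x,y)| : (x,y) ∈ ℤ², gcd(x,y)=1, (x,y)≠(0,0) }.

river: ρ → (15,18,-4)
river: ρ → (-4,22,5)
river: ρ → (5,18,-12)
river: ρ → (-12,6,11)
river: ρ → (11,16,-7)
river: ρ → (-7,12,15)
closes: descent 0, river 6
min |a| on river = 4

4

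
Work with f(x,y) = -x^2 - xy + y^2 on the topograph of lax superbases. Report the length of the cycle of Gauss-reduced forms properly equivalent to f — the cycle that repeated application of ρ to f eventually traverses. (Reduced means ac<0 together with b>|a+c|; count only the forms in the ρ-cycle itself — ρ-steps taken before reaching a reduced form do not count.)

D = 5, ⌊√D⌋ = 2
descent: ρ → (1,1,-1)  [lands on river]
river: ρ → (-1,1,1)
ρ-cycle length = 2 (tail of 1 descent step not counted)

2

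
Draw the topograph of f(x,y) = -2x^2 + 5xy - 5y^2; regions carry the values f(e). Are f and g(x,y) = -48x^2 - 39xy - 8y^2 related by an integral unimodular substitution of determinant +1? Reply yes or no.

D₁ = -15, D₂ = -15
f is negative-definite; reduce −f:
−f: translate: b→-1 (≡-5 mod 4), so (2,-5,5)→(2,-1,2)
−f: flip: (2,-1,2)→(2,1,2)
−f: reduced (well bottom): (2,1,2) with a≤c, −a<b≤a
flip sign back: reduced form of f is (-2,-1,-2)
g is negative-definite; reduce −g:
−g: flip: (48,39,8)→(8,-39,48)
−g: translate: b→-7 (≡-39 mod 16), so (8,-39,48)→(8,-7,2)
−g: flip: (8,-7,2)→(2,7,8)
−g: translate: b→-1 (≡7 mod 4), so (2,7,8)→(2,-1,2)
−g: flip: (2,-1,2)→(2,1,2)
−g: reduced (well bottom): (2,1,2) with a≤c, −a<b≤a
flip sign back: reduced form of g is (-2,-1,-2)
reduced forms (-2, -1, -2) vs (-2, -1, -2) ⇒ equivalent

yes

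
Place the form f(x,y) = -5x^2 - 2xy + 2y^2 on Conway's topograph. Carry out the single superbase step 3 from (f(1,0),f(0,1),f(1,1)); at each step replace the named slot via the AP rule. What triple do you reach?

start (-5,2,-5) = (f(1,0),f(0,1),f(1,1))
replace slot 3: 2·((-5)+2) − (-5) = -1 → (-5,2,-1)

-5,2,-1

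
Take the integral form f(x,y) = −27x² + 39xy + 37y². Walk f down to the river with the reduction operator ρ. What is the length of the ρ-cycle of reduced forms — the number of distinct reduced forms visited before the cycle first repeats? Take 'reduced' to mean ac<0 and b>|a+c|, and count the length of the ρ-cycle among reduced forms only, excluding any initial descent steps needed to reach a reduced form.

D = 5517, ⌊√D⌋ = 74
river: ρ → (37,35,-29)
river: ρ → (-29,23,43)
river: ρ → (43,63,-9)
river: ρ → (-9,63,43)
river: ρ → (43,23,-29)
river: ρ → (-29,35,37)
river: ρ → (37,39,-27)
river: ρ → (-27,69,7)
river: ρ → (7,71,-17)
river: ρ → (-17,65,19)
river: ρ → (19,49,-41)
river: ρ → (-41,33,27)
river: ρ → (27,21,-47)
river: ρ → (-47,73,1)
river: ρ → (1,73,-47)
river: ρ → (-47,21,27)
river: ρ → (27,33,-41)
river: ρ → (-41,49,19)
river: ρ → (19,65,-17)
river: ρ → (-17,71,7)
river: ρ → (7,69,-27)
river: ρ → (-27,39,37)
ρ-cycle length = 22 (tail of 0 descent steps not counted)

22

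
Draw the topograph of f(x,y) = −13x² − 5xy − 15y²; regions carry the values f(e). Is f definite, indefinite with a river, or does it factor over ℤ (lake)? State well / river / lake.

D = b²−4ac = (-5)² − 4·(-13)·(-15) = -755
D < 0 ⇒ definite ⇒ every region one sign ⇒ single well

well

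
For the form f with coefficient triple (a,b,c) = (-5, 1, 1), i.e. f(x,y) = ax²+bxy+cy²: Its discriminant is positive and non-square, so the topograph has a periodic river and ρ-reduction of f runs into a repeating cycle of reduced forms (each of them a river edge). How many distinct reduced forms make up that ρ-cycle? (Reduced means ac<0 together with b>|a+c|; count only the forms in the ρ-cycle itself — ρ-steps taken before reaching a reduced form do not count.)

D = 21, ⌊√D⌋ = 4
descent: ρ → (1,3,-3)  [lands on river]
river: ρ → (-3,3,1)
ρ-cycle length = 2 (tail of 1 descent step not counted)

2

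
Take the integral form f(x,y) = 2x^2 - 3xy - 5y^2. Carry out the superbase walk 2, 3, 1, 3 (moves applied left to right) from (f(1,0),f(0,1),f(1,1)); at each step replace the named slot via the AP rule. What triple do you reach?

start (2,-5,-6) = (f(1,0),f(0,1),f(1,1))
replace slot 2: 2·(2+(-6)) − (-5) = -3 → (2,-3,-6)
replace slot 3: 2·(2+(-3)) − (-6) = 4 → (2,-3,4)
replace slot 1: 2·((-3)+4) − 2 = 0 → (0,-3,4)
replace slot 3: 2·(0+(-3)) − 4 = -10 → (0,-3,-10)

0,-3,-10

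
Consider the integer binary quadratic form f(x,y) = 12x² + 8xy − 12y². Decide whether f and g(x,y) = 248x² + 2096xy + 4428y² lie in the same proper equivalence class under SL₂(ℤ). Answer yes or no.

D₁ = 640, D₂ = 640
river cycle of f (length 6): (-12, 16, 8), (8, 16, -12), (-12, 8, 12), (12, 16, -8), (-8, 16, 12), (12, 8, -12)
river cycle of g (length 6): (12, 8, -12), (-12, 16, 8), (8, 16, -12), (-12, 8, 12), (12, 16, -8), (-8, 16, 12)
cycles coincide ⇒ equivalent

yes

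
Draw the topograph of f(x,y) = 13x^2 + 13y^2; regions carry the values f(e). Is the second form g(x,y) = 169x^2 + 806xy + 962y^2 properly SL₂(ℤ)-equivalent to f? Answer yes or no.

D₁ = -676, D₂ = -676
f: reduced (well bottom): (13,0,13) with a≤c, −a<b≤a
g: translate: b→130 (≡806 mod 338), so (169,806,962)→(169,130,26)
g: flip: (169,130,26)→(26,-130,169)
g: translate: b→26 (≡-130 mod 52), so (26,-130,169)→(26,26,13)
g: flip: (26,26,13)→(13,-26,26)
g: translate: b→0 (≡-26 mod 26), so (13,-26,26)→(13,0,13)
g: reduced (well bottom): (13,0,13) with a≤c, −a<b≤a
reduced forms (13, 0, 13) vs (13, 0, 13) ⇒ equivalent

yes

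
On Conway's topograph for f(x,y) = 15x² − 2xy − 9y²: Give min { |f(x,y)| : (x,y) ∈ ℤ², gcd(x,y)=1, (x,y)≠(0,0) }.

descent: ρ → (-9,20,4)  [lands on river]
river: ρ → (4,20,-9)
river: ρ → (-9,16,8)
river: ρ → (8,16,-9)
closes: descent 1, river 4
min |a| on river = 4

4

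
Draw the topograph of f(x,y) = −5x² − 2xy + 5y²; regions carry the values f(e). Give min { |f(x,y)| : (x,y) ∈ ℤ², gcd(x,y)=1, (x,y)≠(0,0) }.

descent: ρ → (5,2,-5)  [lands on river]
river: ρ → (-5,8,2)
river: ρ → (2,8,-5)
river: ρ → (-5,2,5)
river: ρ → (5,8,-2)
river: ρ → (-2,8,5)
closes: descent 1, river 6
min |a| on river = 2

2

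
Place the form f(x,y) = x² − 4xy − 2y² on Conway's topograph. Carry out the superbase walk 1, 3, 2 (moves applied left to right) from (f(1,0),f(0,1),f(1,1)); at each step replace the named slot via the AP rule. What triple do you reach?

start (1,-2,-5) = (f(1,0),f(0,1),f(1,1))
replace slot 1: 2·((-2)+(-5)) − 1 = -15 → (-15,-2,-5)
replace slot 3: 2·((-15)+(-2)) − (-5) = -29 → (-15,-2,-29)
replace slot 2: 2·((-15)+(-29)) − (-2) = -86 → (-15,-86,-29)

-15,-86,-29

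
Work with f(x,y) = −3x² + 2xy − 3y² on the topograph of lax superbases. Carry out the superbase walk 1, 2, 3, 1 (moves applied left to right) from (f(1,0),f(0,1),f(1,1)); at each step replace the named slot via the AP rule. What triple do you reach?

start (-3,-3,-4) = (f(1,0),f(0,1),f(1,1))
replace slot 1: 2·((-3)+(-4)) − (-3) = -11 → (-11,-3,-4)
replace slot 2: 2·((-11)+(-4)) − (-3) = -27 → (-11,-27,-4)
replace slot 3: 2·((-11)+(-27)) − (-4) = -72 → (-11,-27,-72)
replace slot 1: 2·((-27)+(-72)) − (-11) = -187 → (-187,-27,-72)

-187,-27,-72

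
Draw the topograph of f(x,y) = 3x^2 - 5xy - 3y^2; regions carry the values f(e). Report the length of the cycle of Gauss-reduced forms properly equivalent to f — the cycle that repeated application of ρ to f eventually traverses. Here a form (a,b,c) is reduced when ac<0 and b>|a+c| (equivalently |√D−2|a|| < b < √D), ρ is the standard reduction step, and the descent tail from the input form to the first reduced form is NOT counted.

D = 61, ⌊√D⌋ = 7
descent: ρ → (-3,5,3)  [lands on river]
river: ρ → (3,7,-1)
river: ρ → (-1,7,3)
river: ρ → (3,5,-3)
river: ρ → (-3,7,1)
river: ρ → (1,7,-3)
ρ-cycle length = 6 (tail of 1 descent step not counted)

6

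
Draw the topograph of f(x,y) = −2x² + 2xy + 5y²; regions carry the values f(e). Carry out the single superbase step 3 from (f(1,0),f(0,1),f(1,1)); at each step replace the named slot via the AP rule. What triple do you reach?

start (-2,5,5) = (f(1,0),f(0,1),f(1,1))
replace slot 3: 2·((-2)+5) − 5 = 1 → (-2,5,1)

-2,5,1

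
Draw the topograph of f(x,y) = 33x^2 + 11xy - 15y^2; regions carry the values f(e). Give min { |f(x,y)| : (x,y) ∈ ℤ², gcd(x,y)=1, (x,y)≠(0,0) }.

descent: ρ → (-15,19,29)  [lands on river]
river: ρ → (29,39,-5)
river: ρ → (-5,41,21)
river: ρ → (21,43,-3)
river: ρ → (-3,41,35)
river: ρ → (35,29,-9)
river: ρ → (-9,43,7)
river: ρ → (7,41,-15)
closes: descent 1, river 8
min |a| on river = 3

3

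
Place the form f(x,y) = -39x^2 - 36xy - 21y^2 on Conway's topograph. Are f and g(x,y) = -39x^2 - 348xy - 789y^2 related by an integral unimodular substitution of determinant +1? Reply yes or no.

D₁ = -1980, D₂ = -1980
f is negative-definite; reduce −f:
−f: flip: (39,36,21)→(21,-36,39)
−f: translate: b→6 (≡-36 mod 42), so (21,-36,39)→(21,6,24)
−f: reduced (well bottom): (21,6,24) with a≤c, −a<b≤a
flip sign back: reduced form of f is (-21,-6,-24)
g is negative-definite; reduce −g:
−g: translate: b→36 (≡348 mod 78), so (39,348,789)→(39,36,21)
−g: flip: (39,36,21)→(21,-36,39)
−g: translate: b→6 (≡-36 mod 42), so (21,-36,39)→(21,6,24)
−g: reduced (well bottom): (21,6,24) with a≤c, −a<b≤a
flip sign back: reduced form of g is (-21,-6,-24)
reduced forms (-21, -6, -24) vs (-21, -6, -24) ⇒ equivalent

yes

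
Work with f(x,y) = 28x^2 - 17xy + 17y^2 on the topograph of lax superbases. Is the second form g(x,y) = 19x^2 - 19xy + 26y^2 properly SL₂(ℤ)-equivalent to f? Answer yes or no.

D₁ = -1615, D₂ = -1615
f: flip: (28,-17,17)→(17,17,28)
f: reduced (well bottom): (17,17,28) with a≤c, −a<b≤a
g: translate: b→19 (≡-19 mod 38), so (19,-19,26)→(19,19,26)
g: reduced (well bottom): (19,19,26) with a≤c, −a<b≤a
reduced forms (17, 17, 28) vs (19, 19, 26) ⇒ inequivalent

no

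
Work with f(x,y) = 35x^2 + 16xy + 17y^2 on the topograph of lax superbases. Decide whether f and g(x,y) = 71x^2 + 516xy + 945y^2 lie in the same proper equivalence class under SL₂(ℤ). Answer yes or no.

D₁ = -2124, D₂ = -2124
f: flip: (35,16,17)→(17,-16,35)
f: reduced (well bottom): (17,-16,35) with a≤c, −a<b≤a
g: translate: b→-52 (≡516 mod 142), so (71,516,945)→(71,-52,17)
g: flip: (71,-52,17)→(17,52,71)
g: translate: b→-16 (≡52 mod 34), so (17,52,71)→(17,-16,35)
g: reduced (well bottom): (17,-16,35) with a≤c, −a<b≤a
reduced forms (17, -16, 35) vs (17, -16, 35) ⇒ equivalent

yes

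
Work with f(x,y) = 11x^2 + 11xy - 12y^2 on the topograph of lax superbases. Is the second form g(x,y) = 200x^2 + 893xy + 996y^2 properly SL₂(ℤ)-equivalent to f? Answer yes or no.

D₁ = 649, D₂ = 649
river cycle of f (length 34): (-12, 13, 10), (10, 7, -15), (-15, 23, 2), (2, 25, -3), (-3, 23, 10), (10, 17, -9), (-9, 19, 8), (8, 13, -15), (-15, 17, 6), (6, 19, -12), … (24 more)
river cycle of g (length 34): (10, 7, -15), (-15, 23, 2), (2, 25, -3), (-3, 23, 10), (10, 17, -9), (-9, 19, 8), (8, 13, -15), (-15, 17, 6), (6, 19, -12), (-12, 5, 13), … (24 more)
cycles coincide ⇒ equivalent

yes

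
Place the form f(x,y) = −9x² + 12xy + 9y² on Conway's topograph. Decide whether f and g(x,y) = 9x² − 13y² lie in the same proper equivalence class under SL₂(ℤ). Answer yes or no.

D₁ = 468, D₂ = 468
river cycle of f (length 10): (9, 6, -12), (-12, 18, 3), (3, 18, -12), (-12, 6, 9), (9, 12, -9), (-9, 6, 12), (12, 18, -3), (-3, 18, 12), (12, 6, -9), (-9, 12, 9)
river cycle of g (length 6): (9, 18, -4), (-4, 14, 17), (17, 20, -1), (-1, 20, 17), (17, 14, -4), (-4, 18, 9)
cycles differ ⇒ inequivalent

no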